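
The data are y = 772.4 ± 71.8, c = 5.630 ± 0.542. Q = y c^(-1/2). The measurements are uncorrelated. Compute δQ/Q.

Since Q is a product/quotient, work with relative uncertainties:
  (1·δy/y)² = (1×0.0930)² = 0.00864;  (−½·δc/c)² = (-0.5×0.0963)² = 0.00232
δQ/Q = √(0.0110) = 0.105

0.105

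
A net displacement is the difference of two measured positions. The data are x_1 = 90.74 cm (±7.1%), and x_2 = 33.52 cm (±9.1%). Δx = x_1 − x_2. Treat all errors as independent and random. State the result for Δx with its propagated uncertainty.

Sums and differences: (δΔx)² = Σ (cᵢ δxᵢ)².
  (δx_1)² = 41.5;  (δx_2)² = 9.30
δΔx = √(50.8) = 7.13 cm
Δx = 57.22 cm.

57.22 ± 7.13 cm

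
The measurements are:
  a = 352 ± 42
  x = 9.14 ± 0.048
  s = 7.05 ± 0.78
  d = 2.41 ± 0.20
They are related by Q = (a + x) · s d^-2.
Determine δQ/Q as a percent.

23.1%

Let u = a + x = 361. δu = √(δa² + δx²) = √(1760 + 0.00230) = 42.0, so δu/u = 0.116.
Q is then a monomial in u, s, d:
δQ/Q = √((δu/u)² + (1·δs/s)² + (-2·δd/d)²) = √(0.0135 + 0.0122 + 0.0275) = 0.231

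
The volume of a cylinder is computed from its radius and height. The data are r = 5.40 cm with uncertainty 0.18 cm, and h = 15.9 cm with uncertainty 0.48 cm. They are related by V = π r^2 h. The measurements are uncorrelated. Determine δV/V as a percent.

7.32%

For a monomial V ∝ r^2, h, fractional errors add in quadrature:
  (2·δr/r)² = (2×0.0333)² = 0.00444;  (1·δh/h)² = (1×0.0302)² = 0.000911
δV/V = √(0.00536) = 0.0732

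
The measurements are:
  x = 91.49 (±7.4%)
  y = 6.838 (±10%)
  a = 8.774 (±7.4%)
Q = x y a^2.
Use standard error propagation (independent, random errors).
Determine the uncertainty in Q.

9310

Q is a product of powers, so relative uncertainties combine in quadrature:
  (1·δx/x)² = (1×0.0740)² = 0.00548;  (1·δy/y)² = (1×0.100)² = 0.0100;  (2·δa/a)² = (2×0.0740)² = 0.0219
δQ/Q = √(0.0374) = 0.193
Q = 48160, so δQ = 0.193 × 48160 = 9310.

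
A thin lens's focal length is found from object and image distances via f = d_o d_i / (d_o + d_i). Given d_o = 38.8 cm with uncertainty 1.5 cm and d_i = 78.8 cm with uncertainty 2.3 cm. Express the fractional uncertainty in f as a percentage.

2.76%

∂f/∂d_o = (d_i/(d_o+d_i))² = 0.449;  ∂f/∂d_i = (d_o/(d_o+d_i))² = 0.109
δf = √((∂f/∂d_o · δd_o)² + (∂f/∂d_i · δd_i)²) = √(0.454 + 0.0627) = 0.719 cm
f = 26.0 cm, so δf/f = 0.719/26.0 = 0.0276.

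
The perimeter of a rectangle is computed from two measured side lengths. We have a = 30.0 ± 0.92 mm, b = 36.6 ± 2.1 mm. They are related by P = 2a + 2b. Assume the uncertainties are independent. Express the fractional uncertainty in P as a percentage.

3.44%

Sums and differences: (δP)² = Σ (cᵢ δxᵢ)².
  (2·δa)² = 3.39;  (2·δb)² = 17.6
δP = √(21.0) = 4.59 mm
P = 133 mm, so δP/P = 4.59/133 = 0.0344.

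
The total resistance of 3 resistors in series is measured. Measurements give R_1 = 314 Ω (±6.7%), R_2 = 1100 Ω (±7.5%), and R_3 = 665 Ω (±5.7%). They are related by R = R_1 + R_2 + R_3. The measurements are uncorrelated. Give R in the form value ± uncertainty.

R is a linear combination, so absolute uncertainties add in quadrature:
  (δR_1)² = 443;  (δR_2)² = 6810;  (δR_3)² = 1440
δR = √(8690) = 93.2 Ω
R = 2080 Ω.

2080 ± 93.2 Ω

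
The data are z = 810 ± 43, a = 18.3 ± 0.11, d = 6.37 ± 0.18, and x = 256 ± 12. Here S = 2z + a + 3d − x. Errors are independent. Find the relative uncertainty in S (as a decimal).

0.0620

Each term contributes (cᵢ δxᵢ)² to (δS)²:
  (2·δz)² = 7400;  (δa)² = 0.0121;  (3·δd)² = 0.292;  (δx)² = 144
δS = √(7540) = 86.8
S = 1400, so δS/S = 86.8/1400 = 0.0620.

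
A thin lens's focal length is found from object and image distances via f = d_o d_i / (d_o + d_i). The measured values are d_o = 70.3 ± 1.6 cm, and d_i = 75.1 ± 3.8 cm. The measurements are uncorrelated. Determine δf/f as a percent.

∂f/∂d_o = (d_i/(d_o+d_i))² = 0.267;  ∂f/∂d_i = (d_o/(d_o+d_i))² = 0.234
δf = √((∂f/∂d_o · δd_o)² + (∂f/∂d_i · δd_i)²) = √(0.182 + 0.789) = 0.986 cm
f = 36.3 cm, so δf/f = 0.986/36.3 = 0.0271.

2.71%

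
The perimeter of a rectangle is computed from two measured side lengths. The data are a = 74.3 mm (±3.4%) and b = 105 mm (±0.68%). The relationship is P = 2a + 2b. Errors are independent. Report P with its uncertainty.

359 ± 5.25 mm

Each term contributes (cᵢ δxᵢ)² to (δP)²:
  (2·δa)² = 25.5;  (2·δb)² = 2.04
δP = √(27.6) = 5.25 mm
P = 359 mm.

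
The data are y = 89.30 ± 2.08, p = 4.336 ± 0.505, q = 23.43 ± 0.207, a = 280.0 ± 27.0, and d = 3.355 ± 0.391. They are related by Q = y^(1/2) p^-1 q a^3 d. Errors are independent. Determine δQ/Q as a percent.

33.3%

Relative error in a monomial: (δQ/Q)² = Σ (nᵢ · δxᵢ/xᵢ)².
  (½·δy/y)² = (0.5×0.0233)² = 0.000136;  (-1·δp/p)² = (-1×0.116)² = 0.0136;  (1·δq/q)² = (1×0.00883)² = 7.81e-05;  (3·δa/a)² = (3×0.0964)² = 0.0837;  (1·δd/d)² = (1×0.117)² = 0.0136
δQ/Q = √(0.111) = 0.333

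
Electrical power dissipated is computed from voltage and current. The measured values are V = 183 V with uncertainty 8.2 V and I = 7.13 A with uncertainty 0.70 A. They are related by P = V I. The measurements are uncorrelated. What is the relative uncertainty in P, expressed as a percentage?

Since P is a product/quotient, work with relative uncertainties:
  (1·δV/V)² = (1×0.0448)² = 0.00201;  (1·δI/I)² = (1×0.0982)² = 0.00964
δP/P = √(0.0116) = 0.108

10.8%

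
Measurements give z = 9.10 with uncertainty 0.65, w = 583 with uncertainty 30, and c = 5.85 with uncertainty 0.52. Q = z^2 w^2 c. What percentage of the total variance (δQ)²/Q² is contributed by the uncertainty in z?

(δQ/Q)² = (2·δz/z)² + (2·δw/w)² + (1·δc/c)²
  z term: (2×0.0714)² = 0.0204
  w term: (2×0.0515)² = 0.0106
  c term: (1×0.0889)² = 0.00790
Total = 0.0389. Share from z = 0.0204/0.0389 = 0.525.

52.5%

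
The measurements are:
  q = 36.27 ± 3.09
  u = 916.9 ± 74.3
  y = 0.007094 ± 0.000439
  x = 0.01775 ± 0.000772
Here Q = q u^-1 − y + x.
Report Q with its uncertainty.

0.05021 ± 0.00474

Let p = q·u^-1 = 0.03956. δp/p = √((1·δq/q)² + (-1·δu/u)²) = √(0.00726 + 0.00657) = 0.118, so δp = 0.00465.
Q = p − y + x: δQ = √(δp² + δy² + δx²) = √(2.16e-05 + 1.93e-07 + 5.96e-07) = 0.00474
Q = 0.05021.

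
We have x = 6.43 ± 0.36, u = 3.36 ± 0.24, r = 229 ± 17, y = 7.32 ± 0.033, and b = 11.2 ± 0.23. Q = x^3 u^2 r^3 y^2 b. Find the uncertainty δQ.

6.8e+12

For a monomial Q ∝ x^3, u^2, r^3, y^2, b, fractional errors add in quadrature:
  (3·δx/x)² = (3×0.0560)² = 0.0282;  (2·δu/u)² = (2×0.0714)² = 0.0204;  (3·δr/r)² = (3×0.0742)² = 0.0496;  (2·δy/y)² = (2×0.00451)² = 8.13e-05;  (1·δb/b)² = (1×0.0205)² = 0.000422
δQ/Q = √(0.0987) = 0.314
Q = 2.16e+13, so δQ = 0.314 × 2.16e+13 = 6.8e+12.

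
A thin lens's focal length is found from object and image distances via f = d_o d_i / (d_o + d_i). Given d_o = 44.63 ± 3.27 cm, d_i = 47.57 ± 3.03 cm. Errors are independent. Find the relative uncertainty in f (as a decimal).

0.0488

∂f/∂d_o = (d_i/(d_o+d_i))² = 0.266;  ∂f/∂d_i = (d_o/(d_o+d_i))² = 0.234
δf = √((∂f/∂d_o · δd_o)² + (∂f/∂d_i · δd_i)²) = √(0.758 + 0.504) = 1.12 cm
f = 23.03 cm, so δf/f = 1.12/23.03 = 0.0488.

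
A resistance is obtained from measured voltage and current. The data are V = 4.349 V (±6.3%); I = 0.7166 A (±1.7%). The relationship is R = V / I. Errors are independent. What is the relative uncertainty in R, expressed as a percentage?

Each factor contributes (exponent × relative error)² to (δR/R)²:
  (1·δV/V)² = (1×0.0630)² = 0.00397;  (-1·δI/I)² = (-1×0.0170)² = 0.000289
δR/R = √(0.00426) = 0.0653

6.53%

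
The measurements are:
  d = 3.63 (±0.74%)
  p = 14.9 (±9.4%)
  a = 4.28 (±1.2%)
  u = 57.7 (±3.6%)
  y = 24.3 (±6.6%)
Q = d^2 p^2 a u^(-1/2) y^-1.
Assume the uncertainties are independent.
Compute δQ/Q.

0.201

Each factor contributes (exponent × relative error)² to (δQ/Q)²:
  (2·δd/d)² = (2×0.00740)² = 0.000219;  (2·δp/p)² = (2×0.0940)² = 0.0353;  (1·δa/a)² = (1×0.0120)² = 0.000144;  (−½·δu/u)² = (-0.5×0.0360)² = 0.000324;  (-1·δy/y)² = (-1×0.0660)² = 0.00436
δQ/Q = √(0.0404) = 0.201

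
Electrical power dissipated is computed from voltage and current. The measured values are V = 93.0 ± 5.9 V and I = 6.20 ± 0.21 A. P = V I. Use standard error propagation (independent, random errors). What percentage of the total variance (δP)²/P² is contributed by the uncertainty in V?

(δP/P)² = (1·δV/V)² + (1·δI/I)²
  V term: (1×0.0634)² = 0.00402
  I term: (1×0.0339)² = 0.00115
Total = 0.00517. Share from V = 0.00402/0.00517 = 0.778.

77.8%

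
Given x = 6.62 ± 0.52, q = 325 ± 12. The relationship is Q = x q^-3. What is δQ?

Products/powers → add relative errors in quadrature, weighted by exponent:
  (1·δx/x)² = (1×0.0785)² = 0.00617;  (-3·δq/q)² = (-3×0.0369)² = 0.0123
δQ/Q = √(0.0184) = 0.136
Q = 1.93e-07, so δQ = 0.136 × 1.93e-07 = 2.62e-08.

2.62e-08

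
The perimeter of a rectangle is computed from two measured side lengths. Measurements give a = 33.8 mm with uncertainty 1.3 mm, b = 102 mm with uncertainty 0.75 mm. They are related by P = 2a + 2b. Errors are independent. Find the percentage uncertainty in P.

Sums and differences: (δP)² = Σ (cᵢ δxᵢ)².
  (2·δa)² = 6.76;  (2·δb)² = 2.25
δP = √(9.01) = 3.00 mm
P = 272 mm, so δP/P = 3.00/272 = 0.0111.

1.11%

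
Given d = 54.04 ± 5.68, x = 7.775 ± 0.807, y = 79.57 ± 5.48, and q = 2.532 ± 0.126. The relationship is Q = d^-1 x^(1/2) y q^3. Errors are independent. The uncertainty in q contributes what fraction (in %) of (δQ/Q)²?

54.7%

(δQ/Q)² = (-1·δd/d)² + (½·δx/x)² + (1·δy/y)² + (3·δq/q)²
  d term: (-1×0.105)² = 0.0110
  x term: (0.5×0.104)² = 0.00269
  y term: (1×0.0689)² = 0.00474
  q term: (3×0.0498)² = 0.0223
Total = 0.0408. Share from q = 0.0223/0.0408 = 0.547.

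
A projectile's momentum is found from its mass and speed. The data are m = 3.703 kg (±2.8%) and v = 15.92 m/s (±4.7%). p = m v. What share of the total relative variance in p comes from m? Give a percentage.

(δp/p)² = (1·δm/m)² + (1·δv/v)²
  m term: (1×0.0280)² = 0.000784
  v term: (1×0.0470)² = 0.00221
Total = 0.00299. Share from m = 0.000784/0.00299 = 0.262.

26.2%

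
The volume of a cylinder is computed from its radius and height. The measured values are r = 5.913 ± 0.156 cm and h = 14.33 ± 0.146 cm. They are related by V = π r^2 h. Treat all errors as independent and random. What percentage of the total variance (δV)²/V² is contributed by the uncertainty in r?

(δV/V)² = (2·δr/r)² + (1·δh/h)²
  r term: (2×0.0264)² = 0.00278
  h term: (1×0.0102)² = 0.000104
Total = 0.00289. Share from r = 0.00278/0.00289 = 0.964.

96.4%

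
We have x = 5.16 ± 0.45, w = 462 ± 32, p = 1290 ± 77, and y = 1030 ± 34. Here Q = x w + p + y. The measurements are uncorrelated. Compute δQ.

279

Let h = x·w = 2380. δh/h = √((1·δx/x)² + (1·δw/w)²) = √(0.00761 + 0.00480) = 0.111, so δh = 265.
Q = h + p + y: δQ = √(δh² + δp² + δy²) = √(70500 + 5930 + 1160) = 279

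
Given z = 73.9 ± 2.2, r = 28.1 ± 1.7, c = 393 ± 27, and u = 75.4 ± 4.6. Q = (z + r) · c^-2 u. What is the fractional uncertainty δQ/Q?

Let w = z + r = 102. δw = √(δz² + δr²) = √(4.84 + 2.89) = 2.78, so δw/w = 0.0273.
Q is then a monomial in w, c, u:
δQ/Q = √((δw/w)² + (-2·δc/c)² + (1·δu/u)²) = √(0.000743 + 0.0189 + 0.00372) = 0.153

0.153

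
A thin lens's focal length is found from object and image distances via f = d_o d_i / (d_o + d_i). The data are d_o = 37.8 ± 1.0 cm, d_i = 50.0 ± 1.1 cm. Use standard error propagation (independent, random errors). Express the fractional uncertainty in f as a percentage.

∂f/∂d_o = (d_i/(d_o+d_i))² = 0.324;  ∂f/∂d_i = (d_o/(d_o+d_i))² = 0.185
δf = √((∂f/∂d_o · δd_o)² + (∂f/∂d_i · δd_i)²) = √(0.105 + 0.0416) = 0.383 cm
f = 21.5 cm, so δf/f = 0.383/21.5 = 0.0178.

1.78%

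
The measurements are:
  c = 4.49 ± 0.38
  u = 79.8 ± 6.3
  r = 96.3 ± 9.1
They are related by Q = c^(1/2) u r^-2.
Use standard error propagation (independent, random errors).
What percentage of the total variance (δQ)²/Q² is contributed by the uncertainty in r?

(δQ/Q)² = (½·δc/c)² + (1·δu/u)² + (-2·δr/r)²
  c term: (0.5×0.0846)² = 0.00179
  u term: (1×0.0789)² = 0.00623
  r term: (-2×0.0945)² = 0.0357
Total = 0.0437. Share from r = 0.0357/0.0437 = 0.817.

81.7%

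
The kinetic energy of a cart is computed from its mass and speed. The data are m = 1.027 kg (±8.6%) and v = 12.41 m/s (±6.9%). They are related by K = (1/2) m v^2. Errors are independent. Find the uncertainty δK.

12.9 J

For a monomial K ∝ m, v^2, fractional errors add in quadrature:
  (1·δm/m)² = (1×0.0860)² = 0.00740;  (2·δv/v)² = (2×0.0690)² = 0.0190
δK/K = √(0.0264) = 0.163
K = 79.08 J, so δK = 0.163 × 79.08 = 12.9 J.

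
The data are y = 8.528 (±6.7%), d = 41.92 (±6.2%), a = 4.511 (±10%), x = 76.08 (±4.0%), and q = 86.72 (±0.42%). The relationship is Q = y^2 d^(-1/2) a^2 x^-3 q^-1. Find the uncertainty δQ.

Q is a product of powers, so relative uncertainties combine in quadrature:
  (2·δy/y)² = (2×0.0670)² = 0.0180;  (−½·δd/d)² = (-0.5×0.0620)² = 0.000961;  (2·δa/a)² = (2×0.100)² = 0.0400;  (-3·δx/x)² = (-3×0.0400)² = 0.0144;  (-1·δq/q)² = (-1×0.00420)² = 1.76e-05
δQ/Q = √(0.0733) = 0.271
Q = 5.985e-06, so δQ = 0.271 × 5.985e-06 = 1.62e-06.

1.62e-06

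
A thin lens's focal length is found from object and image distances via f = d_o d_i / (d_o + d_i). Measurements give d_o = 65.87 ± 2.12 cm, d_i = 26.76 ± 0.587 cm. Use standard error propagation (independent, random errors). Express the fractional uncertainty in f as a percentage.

∂f/∂d_o = (d_i/(d_o+d_i))² = 0.0835;  ∂f/∂d_i = (d_o/(d_o+d_i))² = 0.506
δf = √((∂f/∂d_o · δd_o)² + (∂f/∂d_i · δd_i)²) = √(0.0313 + 0.0881) = 0.346 cm
f = 19.03 cm, so δf/f = 0.346/19.03 = 0.0182.

1.82%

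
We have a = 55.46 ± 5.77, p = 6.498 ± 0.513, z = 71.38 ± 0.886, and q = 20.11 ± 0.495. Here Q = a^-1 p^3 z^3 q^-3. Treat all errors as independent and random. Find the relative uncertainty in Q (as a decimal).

Products/powers → add relative errors in quadrature, weighted by exponent:
  (-1·δa/a)² = (-1×0.104)² = 0.0108;  (3·δp/p)² = (3×0.0789)² = 0.0561;  (3·δz/z)² = (3×0.0124)² = 0.00139;  (-3·δq/q)² = (-3×0.0246)² = 0.00545
δQ/Q = √(0.0738) = 0.272

0.272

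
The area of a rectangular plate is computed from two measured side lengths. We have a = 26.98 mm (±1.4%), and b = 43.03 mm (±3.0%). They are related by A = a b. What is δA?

38.4 mm^2

For a monomial A ∝ a, b, fractional errors add in quadrature:
  (1·δa/a)² = (1×0.0140)² = 0.000196;  (1·δb/b)² = (1×0.0300)² = 0.000900
δA/A = √(0.00110) = 0.0331
A = 1161 mm^2, so δA = 0.0331 × 1161 = 38.4 mm^2.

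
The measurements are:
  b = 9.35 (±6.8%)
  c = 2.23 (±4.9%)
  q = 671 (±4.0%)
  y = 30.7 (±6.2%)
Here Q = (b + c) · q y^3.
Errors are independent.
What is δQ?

4.46e+07

Let u = b + c = 11.6. δu = √(δb² + δc²) = √(0.404 + 0.0119) = 0.645, so δu/u = 0.0557.
Q is then a monomial in u, q, y:
δQ/Q = √((δu/u)² + (1·δq/q)² + (3·δy/y)²) = √(0.00310 + 0.00160 + 0.0346) = 0.198
Q = 2.25e+08, so δQ = 0.198 × 2.25e+08 = 4.46e+07.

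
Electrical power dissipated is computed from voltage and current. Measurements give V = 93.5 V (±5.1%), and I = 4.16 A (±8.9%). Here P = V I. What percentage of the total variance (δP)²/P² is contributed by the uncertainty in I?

75.3%

(δP/P)² = (1·δV/V)² + (1·δI/I)²
  V term: (1×0.0510)² = 0.00260
  I term: (1×0.0890)² = 0.00792
Total = 0.0105. Share from I = 0.00792/0.0105 = 0.753.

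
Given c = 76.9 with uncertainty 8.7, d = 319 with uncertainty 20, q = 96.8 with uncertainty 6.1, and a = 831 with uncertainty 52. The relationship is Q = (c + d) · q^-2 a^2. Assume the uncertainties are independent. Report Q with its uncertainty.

29200 ± 5430

Let u = c + d = 396. δu = √(δc² + δd²) = √(75.7 + 400) = 21.8, so δu/u = 0.0551.
Q is then a monomial in u, q, a:
δQ/Q = √((δu/u)² + (-2·δq/q)² + (2·δa/a)²) = √(0.00303 + 0.0159 + 0.0157) = 0.186
Q = 29200, so δQ = 0.186 × 29200 = 5430.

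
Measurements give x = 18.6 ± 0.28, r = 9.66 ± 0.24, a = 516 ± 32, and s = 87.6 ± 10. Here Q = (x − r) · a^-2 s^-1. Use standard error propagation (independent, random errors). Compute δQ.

6.65e-08

Let u = x − r = 8.94. δu = √(δx² + δr²) = √(0.0784 + 0.0576) = 0.369, so δu/u = 0.0413.
Q is then a monomial in u, a, s:
δQ/Q = √((δu/u)² + (-2·δa/a)² + (-1·δs/s)²) = √(0.00170 + 0.0154 + 0.0130) = 0.174
Q = 3.83e-07, so δQ = 0.174 × 3.83e-07 = 6.65e-08.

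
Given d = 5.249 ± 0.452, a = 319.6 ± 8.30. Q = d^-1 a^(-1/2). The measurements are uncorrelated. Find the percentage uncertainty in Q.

Products/powers → add relative errors in quadrature, weighted by exponent:
  (-1·δd/d)² = (-1×0.0861)² = 0.00742;  (−½·δa/a)² = (-0.5×0.0260)² = 0.000169
δQ/Q = √(0.00758) = 0.0871

8.71%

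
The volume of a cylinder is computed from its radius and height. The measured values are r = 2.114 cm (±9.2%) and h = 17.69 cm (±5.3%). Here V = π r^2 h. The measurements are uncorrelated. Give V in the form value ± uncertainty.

248.4 ± 47.6 cm^3

Relative error in a monomial: (δV/V)² = Σ (nᵢ · δxᵢ/xᵢ)².
  (2·δr/r)² = (2×0.0920)² = 0.0339;  (1·δh/h)² = (1×0.0530)² = 0.00281
δV/V = √(0.0367) = 0.191
V = 248.4 cm^3, so δV = 0.191 × 248.4 = 47.6 cm^3.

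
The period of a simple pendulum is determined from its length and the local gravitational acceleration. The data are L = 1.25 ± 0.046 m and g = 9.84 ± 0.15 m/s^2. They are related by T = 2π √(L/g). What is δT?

Products/powers → add relative errors in quadrature, weighted by exponent:
  (½·δL/L)² = (0.5×0.0368)² = 0.000339;  (−½·δg/g)² = (-0.5×0.0152)² = 5.81e-05
δT/T = √(0.000397) = 0.0199
T = 2.24 s, so δT = 0.0199 × 2.24 = 0.0446 s.

0.0446 s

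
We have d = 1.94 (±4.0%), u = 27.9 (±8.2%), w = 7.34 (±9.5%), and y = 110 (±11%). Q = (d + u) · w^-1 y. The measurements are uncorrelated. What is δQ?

Let h = d + u = 29.8. δh = √(δd² + δu²) = √(0.00602 + 5.23) = 2.29, so δh/h = 0.0767.
Q is then a monomial in h, w, y:
δQ/Q = √((δh/h)² + (-1·δw/w)² + (1·δy/y)²) = √(0.00588 + 0.00903 + 0.0121) = 0.164
Q = 447, so δQ = 0.164 × 447 = 73.5.

73.5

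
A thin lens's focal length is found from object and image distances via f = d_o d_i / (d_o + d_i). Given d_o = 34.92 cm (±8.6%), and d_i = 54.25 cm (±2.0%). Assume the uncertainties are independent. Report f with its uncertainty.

21.24 ± 1.12 cm

∂f/∂d_o = (d_i/(d_o+d_i))² = 0.370;  ∂f/∂d_i = (d_o/(d_o+d_i))² = 0.153
δf = √((∂f/∂d_o · δd_o)² + (∂f/∂d_i · δd_i)²) = √(1.24 + 0.0277) = 1.12 cm
f = 21.24 cm.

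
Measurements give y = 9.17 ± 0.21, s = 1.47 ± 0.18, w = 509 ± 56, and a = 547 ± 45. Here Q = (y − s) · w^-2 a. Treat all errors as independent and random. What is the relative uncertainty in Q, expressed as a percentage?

23.8%

Let u = y − s = 7.70. δu = √(δy² + δs²) = √(0.0441 + 0.0324) = 0.277, so δu/u = 0.0359.
Q is then a monomial in u, w, a:
δQ/Q = √((δu/u)² + (-2·δw/w)² + (1·δa/a)²) = √(0.00129 + 0.0484 + 0.00677) = 0.238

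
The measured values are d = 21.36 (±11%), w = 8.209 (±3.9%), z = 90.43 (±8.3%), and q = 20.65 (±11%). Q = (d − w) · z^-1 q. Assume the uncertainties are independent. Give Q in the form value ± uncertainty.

3.003 ± 0.682

Let u = d − w = 13.15. δu = √(δd² + δw²) = √(5.52 + 0.102) = 2.37, so δu/u = 0.180.
Q is then a monomial in u, z, q:
δQ/Q = √((δu/u)² + (-1·δz/z)² + (1·δq/q)²) = √(0.0325 + 0.00689 + 0.0121) = 0.227
Q = 3.003, so δQ = 0.227 × 3.003 = 0.682.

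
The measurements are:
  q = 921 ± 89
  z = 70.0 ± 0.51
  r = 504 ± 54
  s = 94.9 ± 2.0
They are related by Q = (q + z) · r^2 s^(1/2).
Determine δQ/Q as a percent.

23.3%

Let u = q + z = 991. δu = √(δq² + δz²) = √(7920 + 0.260) = 89.0, so δu/u = 0.0898.
Q is then a monomial in u, r, s:
δQ/Q = √((δu/u)² + (2·δr/r)² + (½·δs/s)²) = √(0.00807 + 0.0459 + 0.000111) = 0.233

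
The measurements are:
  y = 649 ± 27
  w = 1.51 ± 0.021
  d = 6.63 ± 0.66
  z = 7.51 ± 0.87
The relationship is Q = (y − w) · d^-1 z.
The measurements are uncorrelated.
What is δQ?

Let u = y − w = 647. δu = √(δy² + δw²) = √(729 + 0.000441) = 27.0, so δu/u = 0.0417.
Q is then a monomial in u, d, z:
δQ/Q = √((δu/u)² + (-1·δd/d)² + (1·δz/z)²) = √(0.00174 + 0.00991 + 0.0134) = 0.158
Q = 733, so δQ = 0.158 × 733 = 116.

116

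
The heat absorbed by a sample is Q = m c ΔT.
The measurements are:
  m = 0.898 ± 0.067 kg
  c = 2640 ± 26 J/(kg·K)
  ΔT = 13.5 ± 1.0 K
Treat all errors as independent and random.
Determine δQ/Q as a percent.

10.6%

Each factor contributes (exponent × relative error)² to (δQ/Q)²:
  (1·δm/m)² = (1×0.0746)² = 0.00557;  (1·δc/c)² = (1×0.00985)² = 9.7e-05;  (1·δΔT/ΔT)² = (1×0.0741)² = 0.00549
δQ/Q = √(0.0112) = 0.106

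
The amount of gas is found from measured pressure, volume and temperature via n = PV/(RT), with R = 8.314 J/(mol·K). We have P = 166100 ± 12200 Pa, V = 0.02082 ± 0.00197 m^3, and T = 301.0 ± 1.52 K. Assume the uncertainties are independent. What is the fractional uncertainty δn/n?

Since n is a product/quotient, work with relative uncertainties:
  (1·δP/P)² = (1×0.0734)² = 0.00539;  (1·δV/V)² = (1×0.0946)² = 0.00895;  (-1·δT/T)² = (-1×0.00505)² = 2.55e-05
δn/n = √(0.0144) = 0.120

0.120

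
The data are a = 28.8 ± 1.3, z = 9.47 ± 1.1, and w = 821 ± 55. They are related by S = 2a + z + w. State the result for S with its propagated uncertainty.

888 ± 55.1

Each term contributes (cᵢ δxᵢ)² to (δS)²:
  (2·δa)² = 6.76;  (δz)² = 1.21;  (δw)² = 3020
δS = √(3030) = 55.1
S = 888.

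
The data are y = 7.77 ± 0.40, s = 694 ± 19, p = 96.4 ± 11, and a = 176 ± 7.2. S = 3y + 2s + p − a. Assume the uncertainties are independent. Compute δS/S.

For a sum/difference, combine absolute errors in quadrature:
  (3·δy)² = 1.44;  (2·δs)² = 1440;  (δp)² = 121;  (δa)² = 51.8
δS = √(1620) = 40.2
S = 1330, so δS/S = 40.2/1330 = 0.0302.

0.0302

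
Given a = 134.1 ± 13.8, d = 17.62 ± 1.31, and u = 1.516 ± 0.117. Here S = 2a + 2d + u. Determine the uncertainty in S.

S is a linear combination, so absolute uncertainties add in quadrature:
  (2·δa)² = 762;  (2·δd)² = 6.86;  (δu)² = 0.0137
δS = √(769) = 27.7

27.7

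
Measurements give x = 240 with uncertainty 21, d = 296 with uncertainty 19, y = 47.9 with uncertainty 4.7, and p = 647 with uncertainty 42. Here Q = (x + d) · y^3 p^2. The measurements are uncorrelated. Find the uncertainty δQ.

8.04e+12

Let u = x + d = 536. δu = √(δx² + δd²) = √(441 + 361) = 28.3, so δu/u = 0.0528.
Q is then a monomial in u, y, p:
δQ/Q = √((δu/u)² + (3·δy/y)² + (2·δp/p)²) = √(0.00279 + 0.0866 + 0.0169) = 0.326
Q = 2.47e+13, so δQ = 0.326 × 2.47e+13 = 8.04e+12.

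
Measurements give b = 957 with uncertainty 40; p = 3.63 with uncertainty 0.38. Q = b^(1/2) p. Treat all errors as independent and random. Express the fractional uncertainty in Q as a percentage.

10.7%

Since Q is a product/quotient, work with relative uncertainties:
  (½·δb/b)² = (0.5×0.0418)² = 0.000437;  (1·δp/p)² = (1×0.105)² = 0.0110
δQ/Q = √(0.0114) = 0.107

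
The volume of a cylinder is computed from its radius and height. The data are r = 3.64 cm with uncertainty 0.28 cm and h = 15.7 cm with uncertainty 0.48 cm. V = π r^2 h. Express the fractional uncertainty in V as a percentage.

Products/powers → add relative errors in quadrature, weighted by exponent:
  (2·δr/r)² = (2×0.0769)² = 0.0237;  (1·δh/h)² = (1×0.0306)² = 0.000935
δV/V = √(0.0246) = 0.157

15.7%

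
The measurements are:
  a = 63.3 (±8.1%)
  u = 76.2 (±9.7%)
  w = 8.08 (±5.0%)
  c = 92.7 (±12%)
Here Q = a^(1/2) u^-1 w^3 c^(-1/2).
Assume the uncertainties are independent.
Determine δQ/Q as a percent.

Since Q is a product/quotient, work with relative uncertainties:
  (½·δa/a)² = (0.5×0.0810)² = 0.00164;  (-1·δu/u)² = (-1×0.0970)² = 0.00941;  (3·δw/w)² = (3×0.0500)² = 0.0225;  (−½·δc/c)² = (-0.5×0.120)² = 0.00360
δQ/Q = √(0.0371) = 0.193

19.3%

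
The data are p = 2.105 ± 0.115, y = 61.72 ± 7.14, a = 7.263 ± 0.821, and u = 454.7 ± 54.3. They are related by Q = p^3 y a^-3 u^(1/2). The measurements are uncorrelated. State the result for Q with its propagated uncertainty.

For a monomial Q ∝ p^3, y, a^-3, u^(1/2), fractional errors add in quadrature:
  (3·δp/p)² = (3×0.0546)² = 0.0269;  (1·δy/y)² = (1×0.116)² = 0.0134;  (-3·δa/a)² = (-3×0.113)² = 0.115;  (½·δu/u)² = (0.5×0.119)² = 0.00357
δQ/Q = √(0.159) = 0.399
Q = 32.04, so δQ = 0.399 × 32.04 = 12.8.

32.04 ± 12.8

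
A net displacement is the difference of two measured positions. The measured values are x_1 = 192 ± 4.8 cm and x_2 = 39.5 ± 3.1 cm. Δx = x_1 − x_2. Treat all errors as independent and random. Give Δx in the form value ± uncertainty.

Δx is a linear combination, so absolute uncertainties add in quadrature:
  (δx_1)² = 23.0;  (δx_2)² = 9.61
δΔx = √(32.6) = 5.71 cm
Δx = 152 cm.

152 ± 5.71 cm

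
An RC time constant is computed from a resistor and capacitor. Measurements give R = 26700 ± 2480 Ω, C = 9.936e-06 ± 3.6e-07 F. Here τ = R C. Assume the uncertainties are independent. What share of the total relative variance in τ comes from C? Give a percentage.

13.2%

(δτ/τ)² = (1·δR/R)² + (1·δC/C)²
  R term: (1×0.0929)² = 0.00863
  C term: (1×0.0362)² = 0.00131
Total = 0.00994. Share from C = 0.00131/0.00994 = 0.132.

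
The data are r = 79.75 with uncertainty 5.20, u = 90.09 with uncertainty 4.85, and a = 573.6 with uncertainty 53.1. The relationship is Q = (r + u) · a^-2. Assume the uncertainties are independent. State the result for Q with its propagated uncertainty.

Let w = r + u = 169.8. δw = √(δr² + δu²) = √(27.0 + 23.5) = 7.11, so δw/w = 0.0419.
Q is then a monomial in w, a:
δQ/Q = √((δw/w)² + (-2·δa/a)²) = √(0.00175 + 0.0343) = 0.190
Q = 0.0005162, so δQ = 0.190 × 0.0005162 = 9.8e-05.

(5.162 ± 0.980) × 10^-4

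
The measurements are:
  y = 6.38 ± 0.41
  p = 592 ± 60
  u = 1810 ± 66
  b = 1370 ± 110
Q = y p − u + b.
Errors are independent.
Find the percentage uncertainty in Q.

Let w = y·p = 3780. δw/w = √((1·δy/y)² + (1·δp/p)²) = √(0.00413 + 0.0103) = 0.120, so δw = 453.
Q = w − u + b: δQ = √(δw² + δu² + δb²) = √(2.05e+05 + 4360 + 12100) = 471
Q = 3340, so δQ/Q = 471/3340 = 0.141.

14.1%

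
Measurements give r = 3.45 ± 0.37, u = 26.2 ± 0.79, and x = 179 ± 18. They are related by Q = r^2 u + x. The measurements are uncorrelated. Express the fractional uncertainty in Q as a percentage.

14.2%

Let p = r^2·u = 312. δp/p = √((2·δr/r)² + (1·δu/u)²) = √(0.0460 + 0.000909) = 0.217, so δp = 67.5.
Q = p + x: δQ = √(δp² + δx²) = √(4560 + 324) = 69.9
Q = 491, so δQ/Q = 69.9/491 = 0.142.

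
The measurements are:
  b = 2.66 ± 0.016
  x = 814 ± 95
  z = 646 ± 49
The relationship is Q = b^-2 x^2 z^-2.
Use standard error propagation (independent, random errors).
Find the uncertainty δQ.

0.0625

Q is a product of powers, so relative uncertainties combine in quadrature:
  (-2·δb/b)² = (-2×0.00602)² = 0.000145;  (2·δx/x)² = (2×0.117)² = 0.0545;  (-2·δz/z)² = (-2×0.0759)² = 0.0230
δQ/Q = √(0.0776) = 0.279
Q = 0.224, so δQ = 0.279 × 0.224 = 0.0625.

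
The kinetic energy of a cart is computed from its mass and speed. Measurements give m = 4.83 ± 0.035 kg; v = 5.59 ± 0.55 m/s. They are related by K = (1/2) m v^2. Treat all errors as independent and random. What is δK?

Relative error in a monomial: (δK/K)² = Σ (nᵢ · δxᵢ/xᵢ)².
  (1·δm/m)² = (1×0.00725)² = 5.25e-05;  (2·δv/v)² = (2×0.0984)² = 0.0387
δK/K = √(0.0388) = 0.197
K = 75.5 J, so δK = 0.197 × 75.5 = 14.9 J.

14.9 J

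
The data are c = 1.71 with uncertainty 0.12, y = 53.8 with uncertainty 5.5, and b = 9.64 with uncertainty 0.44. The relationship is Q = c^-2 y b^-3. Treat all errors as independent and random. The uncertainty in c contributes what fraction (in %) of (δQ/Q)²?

(δQ/Q)² = (-2·δc/c)² + (1·δy/y)² + (-3·δb/b)²
  c term: (-2×0.0702)² = 0.0197
  y term: (1×0.102)² = 0.0105
  b term: (-3×0.0456)² = 0.0187
Total = 0.0489. Share from c = 0.0197/0.0489 = 0.403.

40.3%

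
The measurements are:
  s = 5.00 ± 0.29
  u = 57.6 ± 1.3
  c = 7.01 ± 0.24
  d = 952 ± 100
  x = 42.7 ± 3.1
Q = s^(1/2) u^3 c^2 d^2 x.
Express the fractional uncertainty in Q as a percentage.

24.4%

Each factor contributes (exponent × relative error)² to (δQ/Q)²:
  (½·δs/s)² = (0.5×0.0580)² = 0.000841;  (3·δu/u)² = (3×0.0226)² = 0.00458;  (2·δc/c)² = (2×0.0342)² = 0.00469;  (2·δd/d)² = (2×0.105)² = 0.0441;  (1·δx/x)² = (1×0.0726)² = 0.00527
δQ/Q = √(0.0595) = 0.244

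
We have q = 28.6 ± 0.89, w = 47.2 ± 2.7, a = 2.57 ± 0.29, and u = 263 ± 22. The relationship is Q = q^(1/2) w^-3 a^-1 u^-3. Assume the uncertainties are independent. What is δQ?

3.53e-13

Since Q is a product/quotient, work with relative uncertainties:
  (½·δq/q)² = (0.5×0.0311)² = 0.000242;  (-3·δw/w)² = (-3×0.0572)² = 0.0295;  (-1·δa/a)² = (-1×0.113)² = 0.0127;  (-3·δu/u)² = (-3×0.0837)² = 0.0630
δQ/Q = √(0.105) = 0.325
Q = 1.09e-12, so δQ = 0.325 × 1.09e-12 = 3.53e-13.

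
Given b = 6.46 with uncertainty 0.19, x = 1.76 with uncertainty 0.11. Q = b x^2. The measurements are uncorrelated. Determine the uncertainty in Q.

Products/powers → add relative errors in quadrature, weighted by exponent:
  (1·δb/b)² = (1×0.0294)² = 0.000865;  (2·δx/x)² = (2×0.0625)² = 0.0156
δQ/Q = √(0.0165) = 0.128
Q = 20.0, so δQ = 0.128 × 20.0 = 2.57.

2.57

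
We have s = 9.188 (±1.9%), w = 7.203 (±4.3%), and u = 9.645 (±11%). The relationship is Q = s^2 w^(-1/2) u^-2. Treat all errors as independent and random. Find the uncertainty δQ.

0.0758

Each factor contributes (exponent × relative error)² to (δQ/Q)²:
  (2·δs/s)² = (2×0.0190)² = 0.00144;  (−½·δw/w)² = (-0.5×0.0430)² = 0.000462;  (-2·δu/u)² = (-2×0.110)² = 0.0484
δQ/Q = √(0.0503) = 0.224
Q = 0.3381, so δQ = 0.224 × 0.3381 = 0.0758.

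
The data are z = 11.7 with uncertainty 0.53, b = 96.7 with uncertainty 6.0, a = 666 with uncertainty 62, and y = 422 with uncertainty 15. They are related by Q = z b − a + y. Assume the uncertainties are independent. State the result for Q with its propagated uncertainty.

Let p = z·b = 1130. δp/p = √((1·δz/z)² + (1·δb/b)²) = √(0.00205 + 0.00385) = 0.0768, so δp = 86.9.
Q = p − a + y: δQ = √(δp² + δa² + δy²) = √(7550 + 3840 + 225) = 108
Q = 887.

887 ± 108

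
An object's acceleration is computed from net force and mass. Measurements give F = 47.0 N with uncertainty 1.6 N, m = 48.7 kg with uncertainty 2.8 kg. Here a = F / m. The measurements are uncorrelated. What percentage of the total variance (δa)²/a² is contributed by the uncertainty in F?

(δa/a)² = (1·δF/F)² + (-1·δm/m)²
  F term: (1×0.0340)² = 0.00116
  m term: (-1×0.0575)² = 0.00331
Total = 0.00446. Share from F = 0.00116/0.00446 = 0.260.

26.0%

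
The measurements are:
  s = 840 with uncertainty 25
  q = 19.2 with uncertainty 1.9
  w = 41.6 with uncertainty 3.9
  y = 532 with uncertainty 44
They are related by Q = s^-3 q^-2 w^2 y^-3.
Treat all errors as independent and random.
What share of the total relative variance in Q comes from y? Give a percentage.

(δQ/Q)² = (-3·δs/s)² + (-2·δq/q)² + (2·δw/w)² + (-3·δy/y)²
  s term: (-3×0.0298)² = 0.00797
  q term: (-2×0.0990)² = 0.0392
  w term: (2×0.0938)² = 0.0352
  y term: (-3×0.0827)² = 0.0616
Total = 0.144. Share from y = 0.0616/0.144 = 0.428.

42.8%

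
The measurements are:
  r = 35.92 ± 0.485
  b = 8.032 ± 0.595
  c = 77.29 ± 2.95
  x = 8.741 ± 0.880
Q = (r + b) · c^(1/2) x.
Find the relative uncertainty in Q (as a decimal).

0.104

Let u = r + b = 43.95. δu = √(δr² + δb²) = √(0.235 + 0.354) = 0.768, so δu/u = 0.0175.
Q is then a monomial in u, c, x:
δQ/Q = √((δu/u)² + (½·δc/c)² + (1·δx/x)²) = √(0.000305 + 0.000364 + 0.0101) = 0.104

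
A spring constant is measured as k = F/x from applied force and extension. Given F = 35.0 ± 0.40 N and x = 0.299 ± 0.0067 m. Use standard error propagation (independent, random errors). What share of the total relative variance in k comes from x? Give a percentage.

79.4%

(δk/k)² = (1·δF/F)² + (-1·δx/x)²
  F term: (1×0.0114)² = 0.000131
  x term: (-1×0.0224)² = 0.000502
Total = 0.000633. Share from x = 0.000502/0.000633 = 0.794.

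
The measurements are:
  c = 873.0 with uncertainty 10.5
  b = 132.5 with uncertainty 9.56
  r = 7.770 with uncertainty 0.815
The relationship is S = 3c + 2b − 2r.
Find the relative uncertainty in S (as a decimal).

Each term contributes (cᵢ δxᵢ)² to (δS)²:
  (3·δc)² = 992;  (2·δb)² = 366;  (2·δr)² = 2.66
δS = √(1360) = 36.9
S = 2868, so δS/S = 36.9/2868 = 0.0129.

0.0129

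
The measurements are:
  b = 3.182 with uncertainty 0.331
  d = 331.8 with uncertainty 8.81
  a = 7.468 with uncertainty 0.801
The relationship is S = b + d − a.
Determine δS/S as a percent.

2.70%

S is a linear combination, so absolute uncertainties add in quadrature:
  (δb)² = 0.110;  (δd)² = 77.6;  (δa)² = 0.642
δS = √(78.4) = 8.85
S = 327.5, so δS/S = 8.85/327.5 = 0.0270.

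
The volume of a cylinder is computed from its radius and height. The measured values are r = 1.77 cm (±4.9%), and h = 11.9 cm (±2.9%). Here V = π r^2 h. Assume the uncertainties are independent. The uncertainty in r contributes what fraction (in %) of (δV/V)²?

91.9%

(δV/V)² = (2·δr/r)² + (1·δh/h)²
  r term: (2×0.0490)² = 0.00960
  h term: (1×0.0290)² = 0.000841
Total = 0.0104. Share from r = 0.00960/0.0104 = 0.919.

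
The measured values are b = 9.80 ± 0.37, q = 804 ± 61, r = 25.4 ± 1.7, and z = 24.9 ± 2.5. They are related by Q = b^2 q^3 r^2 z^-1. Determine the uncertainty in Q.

3.78e+11

Each factor contributes (exponent × relative error)² to (δQ/Q)²:
  (2·δb/b)² = (2×0.0378)² = 0.00570;  (3·δq/q)² = (3×0.0759)² = 0.0518;  (2·δr/r)² = (2×0.0669)² = 0.0179;  (-1·δz/z)² = (-1×0.100)² = 0.0101
δQ/Q = √(0.0855) = 0.292
Q = 1.29e+12, so δQ = 0.292 × 1.29e+12 = 3.78e+11.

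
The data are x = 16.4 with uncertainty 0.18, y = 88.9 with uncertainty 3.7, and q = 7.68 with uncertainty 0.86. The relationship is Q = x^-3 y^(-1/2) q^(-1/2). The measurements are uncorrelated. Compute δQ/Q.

Relative error in a monomial: (δQ/Q)² = Σ (nᵢ · δxᵢ/xᵢ)².
  (-3·δx/x)² = (-3×0.0110)² = 0.00108;  (−½·δy/y)² = (-0.5×0.0416)² = 0.000433;  (−½·δq/q)² = (-0.5×0.112)² = 0.00313
δQ/Q = √(0.00465) = 0.0682

0.0682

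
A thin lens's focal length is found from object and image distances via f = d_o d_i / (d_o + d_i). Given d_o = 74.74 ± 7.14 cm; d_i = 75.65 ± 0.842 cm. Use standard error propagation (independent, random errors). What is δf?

1.82 cm

∂f/∂d_o = (d_i/(d_o+d_i))² = 0.253;  ∂f/∂d_i = (d_o/(d_o+d_i))² = 0.247
δf = √((∂f/∂d_o · δd_o)² + (∂f/∂d_i · δd_i)²) = √(3.26 + 0.0432) = 1.82 cm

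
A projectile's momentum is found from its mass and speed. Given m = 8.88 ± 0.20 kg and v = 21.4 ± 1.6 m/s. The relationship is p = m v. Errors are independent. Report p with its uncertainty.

190 ± 14.8 kg·m/s

Relative error in a monomial: (δp/p)² = Σ (nᵢ · δxᵢ/xᵢ)².
  (1·δm/m)² = (1×0.0225)² = 0.000507;  (1·δv/v)² = (1×0.0748)² = 0.00559
δp/p = √(0.00610) = 0.0781
p = 190 kg·m/s, so δp = 0.0781 × 190 = 14.8 kg·m/s.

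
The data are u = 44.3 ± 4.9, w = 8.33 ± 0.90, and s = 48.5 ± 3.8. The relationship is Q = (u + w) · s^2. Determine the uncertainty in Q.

Let h = u + w = 52.6. δh = √(δu² + δw²) = √(24.0 + 0.810) = 4.98, so δh/h = 0.0947.
Q is then a monomial in h, s:
δQ/Q = √((δh/h)² + (2·δs/s)²) = √(0.00896 + 0.0246) = 0.183
Q = 1.24e+05, so δQ = 0.183 × 1.24e+05 = 22700.

22700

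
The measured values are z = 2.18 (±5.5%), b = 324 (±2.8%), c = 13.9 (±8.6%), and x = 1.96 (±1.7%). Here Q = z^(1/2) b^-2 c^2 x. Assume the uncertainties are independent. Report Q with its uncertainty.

0.00533 ± 0.000979

Since Q is a product/quotient, work with relative uncertainties:
  (½·δz/z)² = (0.5×0.0550)² = 0.000756;  (-2·δb/b)² = (-2×0.0280)² = 0.00314;  (2·δc/c)² = (2×0.0860)² = 0.0296;  (1·δx/x)² = (1×0.0170)² = 0.000289
δQ/Q = √(0.0338) = 0.184
Q = 0.00533, so δQ = 0.184 × 0.00533 = 0.000979.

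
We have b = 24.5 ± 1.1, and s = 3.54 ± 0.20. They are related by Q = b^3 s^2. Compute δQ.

32400

For a monomial Q ∝ b^3, s^2, fractional errors add in quadrature:
  (3·δb/b)² = (3×0.0449)² = 0.0181;  (2·δs/s)² = (2×0.0565)² = 0.0128
δQ/Q = √(0.0309) = 0.176
Q = 1.84e+05, so δQ = 0.176 × 1.84e+05 = 32400.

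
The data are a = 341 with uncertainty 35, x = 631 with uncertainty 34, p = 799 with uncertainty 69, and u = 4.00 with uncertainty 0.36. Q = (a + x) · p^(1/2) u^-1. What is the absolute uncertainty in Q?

767

Let w = a + x = 972. δw = √(δa² + δx²) = √(1220 + 1160) = 48.8, so δw/w = 0.0502.
Q is then a monomial in w, p, u:
δQ/Q = √((δw/w)² + (½·δp/p)² + (-1·δu/u)²) = √(0.00252 + 0.00186 + 0.00810) = 0.112
Q = 6870, so δQ = 0.112 × 6870 = 767.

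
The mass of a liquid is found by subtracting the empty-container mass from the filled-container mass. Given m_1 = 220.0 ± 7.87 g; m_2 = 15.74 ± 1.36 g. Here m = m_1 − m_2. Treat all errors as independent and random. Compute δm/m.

0.0391

Absolute uncertainties add in quadrature for a linear combination:
  (δm_1)² = 61.9;  (δm_2)² = 1.85
δm = √(63.8) = 7.99 g
m = 204.3 g, so δm/m = 7.99/204.3 = 0.0391.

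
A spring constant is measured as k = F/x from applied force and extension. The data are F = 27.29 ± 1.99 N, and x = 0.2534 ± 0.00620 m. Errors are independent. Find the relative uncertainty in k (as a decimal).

Relative error in a monomial: (δk/k)² = Σ (nᵢ · δxᵢ/xᵢ)².
  (1·δF/F)² = (1×0.0729)² = 0.00532;  (-1·δx/x)² = (-1×0.0245)² = 0.000599
δk/k = √(0.00592) = 0.0769

0.0769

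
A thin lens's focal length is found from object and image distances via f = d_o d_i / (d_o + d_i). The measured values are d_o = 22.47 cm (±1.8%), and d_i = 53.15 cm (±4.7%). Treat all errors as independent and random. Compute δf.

∂f/∂d_o = (d_i/(d_o+d_i))² = 0.494;  ∂f/∂d_i = (d_o/(d_o+d_i))² = 0.0883
δf = √((∂f/∂d_o · δd_o)² + (∂f/∂d_i · δd_i)²) = √(0.0399 + 0.0486) = 0.298 cm

0.298 cm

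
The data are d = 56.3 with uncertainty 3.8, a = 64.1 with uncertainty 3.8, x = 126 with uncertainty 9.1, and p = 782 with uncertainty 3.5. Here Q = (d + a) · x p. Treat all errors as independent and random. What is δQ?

1.01e+06

Let u = d + a = 120. δu = √(δd² + δa²) = √(14.4 + 14.4) = 5.37, so δu/u = 0.0446.
Q is then a monomial in u, x, p:
δQ/Q = √((δu/u)² + (1·δx/x)² + (1·δp/p)²) = √(0.00199 + 0.00522 + 2e-05) = 0.0850
Q = 1.19e+07, so δQ = 0.0850 × 1.19e+07 = 1.01e+06.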